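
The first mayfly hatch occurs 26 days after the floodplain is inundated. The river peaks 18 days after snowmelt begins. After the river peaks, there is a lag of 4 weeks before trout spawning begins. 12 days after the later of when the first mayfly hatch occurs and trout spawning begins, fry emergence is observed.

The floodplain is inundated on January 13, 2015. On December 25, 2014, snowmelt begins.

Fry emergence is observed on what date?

February 21, 2015

The floodplain is inundated: Jan 13, 2015.
The first mayfly hatch occurs: Jan 13, 2015 + 26 days = Feb 8, 2015.
Snowmelt begins: Dec 25, 2014.
The river peaks: Dec 25, 2014 + 18 days = Jan 12, 2015.
Trout spawning begins: Jan 12, 2015 + 4 weeks = Feb 9, 2015.
Both prerequisites met — the first mayfly hatch occurs (Feb 8, 2015), trout spawning begins (Feb 9, 2015); the later is Feb 9, 2015.
Fry emergence is observed: Feb 9, 2015 + 12 days = Feb 21, 2015.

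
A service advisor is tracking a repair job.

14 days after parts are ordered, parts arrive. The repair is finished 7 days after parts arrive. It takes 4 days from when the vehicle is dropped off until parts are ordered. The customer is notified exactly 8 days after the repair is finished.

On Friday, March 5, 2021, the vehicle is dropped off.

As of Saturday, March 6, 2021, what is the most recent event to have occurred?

The vehicle is dropped off

The vehicle is dropped off: Mar 5, 2021.
Parts are ordered: Mar 5, 2021 + 4 days = Mar 9, 2021.
Parts arrive: Mar 9, 2021 + 14 days = Mar 23, 2021.
The repair is finished: Mar 23, 2021 + 7 days = Mar 30, 2021.
The customer is notified: Mar 30, 2021 + 8 days = Apr 7, 2021.
Mar 6, 2021 falls between when the vehicle is dropped off (Mar 5, 2021) and when parts are ordered (Mar 9, 2021).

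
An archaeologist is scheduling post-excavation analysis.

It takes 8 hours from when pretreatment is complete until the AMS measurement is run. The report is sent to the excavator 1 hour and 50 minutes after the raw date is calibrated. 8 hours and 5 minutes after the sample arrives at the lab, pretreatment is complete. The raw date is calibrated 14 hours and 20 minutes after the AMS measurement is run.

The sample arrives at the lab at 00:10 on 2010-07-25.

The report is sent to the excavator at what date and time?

The sample arrives at the lab: 00:10 Jul 25, 2010.
Pretreatment is complete: 00:10 Jul 25, 2010 + 8h05m = 08:15 Jul 25, 2010.
The AMS measurement is run: 08:15 Jul 25, 2010 + 8h = 16:15 Jul 25, 2010.
The raw date is calibrated: 16:15 Jul 25, 2010 + 14h20m = 06:35 Jul 26, 2010.
The report is sent to the excavator: 06:35 Jul 26, 2010 + 1h50m = 08:25 Jul 26, 2010.

08:25 on 2010-07-26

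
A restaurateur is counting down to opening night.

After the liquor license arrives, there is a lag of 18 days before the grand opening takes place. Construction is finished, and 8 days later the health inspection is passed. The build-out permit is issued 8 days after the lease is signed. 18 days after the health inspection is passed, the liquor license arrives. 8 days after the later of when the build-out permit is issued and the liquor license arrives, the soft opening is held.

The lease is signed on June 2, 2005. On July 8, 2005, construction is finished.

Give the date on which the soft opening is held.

The lease is signed: Jun 2, 2005.
The build-out permit is issued: Jun 2, 2005 + 8 days = Jun 10, 2005.
Construction is finished: Jul 8, 2005.
The health inspection is passed: Jul 8, 2005 + 8 days = Jul 16, 2005.
The liquor license arrives: Jul 16, 2005 + 18 days = Aug 3, 2005.
Both prerequisites met — the build-out permit is issued (Jun 10, 2005), the liquor license arrives (Aug 3, 2005); the later is Aug 3, 2005.
The soft opening is held: Aug 3, 2005 + 8 days = Aug 11, 2005.

August 11, 2005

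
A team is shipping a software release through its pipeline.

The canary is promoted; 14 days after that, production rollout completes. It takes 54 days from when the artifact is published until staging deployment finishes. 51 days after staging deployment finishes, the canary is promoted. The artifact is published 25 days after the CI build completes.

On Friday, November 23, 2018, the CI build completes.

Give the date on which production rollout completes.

Tuesday, April 16, 2019

The CI build completes: Nov 23, 2018.
The artifact is published: Nov 23, 2018 + 25 days = Dec 18, 2018.
Staging deployment finishes: Dec 18, 2018 + 54 days = Feb 10, 2019.
The canary is promoted: Feb 10, 2019 + 51 days = Apr 2, 2019.
Production rollout completes: Apr 2, 2019 + 14 days = Apr 16, 2019.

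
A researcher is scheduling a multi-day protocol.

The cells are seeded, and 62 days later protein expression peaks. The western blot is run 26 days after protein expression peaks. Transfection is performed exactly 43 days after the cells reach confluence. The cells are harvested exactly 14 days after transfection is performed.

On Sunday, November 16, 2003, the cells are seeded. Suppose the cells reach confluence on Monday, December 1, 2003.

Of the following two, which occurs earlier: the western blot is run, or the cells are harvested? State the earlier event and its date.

The cells are harvested — Tuesday, January 27, 2004

The cells are seeded: Nov 16, 2003.
Protein expression peaks: Nov 16, 2003 + 62 days = Jan 17, 2004.
The western blot is run: Jan 17, 2004 + 26 days = Feb 12, 2004.
The cells reach confluence: Dec 1, 2003.
Transfection is performed: Dec 1, 2003 + 43 days = Jan 13, 2004.
The cells are harvested: Jan 13, 2004 + 14 days = Jan 27, 2004.
Comparing: the western blot is run on Feb 12, 2004 vs the cells are harvested on Jan 27, 2004. Earlier: the cells are harvested.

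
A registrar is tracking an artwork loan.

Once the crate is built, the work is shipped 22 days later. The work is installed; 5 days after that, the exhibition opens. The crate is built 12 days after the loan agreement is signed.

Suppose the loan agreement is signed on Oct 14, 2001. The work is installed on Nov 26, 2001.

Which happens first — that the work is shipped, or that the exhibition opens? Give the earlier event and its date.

The loan agreement is signed: Oct 14, 2001.
The crate is built: Oct 14, 2001 + 12 days = Oct 26, 2001.
The work is shipped: Oct 26, 2001 + 22 days = Nov 17, 2001.
The work is installed: Nov 26, 2001.
The exhibition opens: Nov 26, 2001 + 5 days = Dec 1, 2001.
Comparing: the work is shipped on Nov 17, 2001 vs the exhibition opens on Dec 1, 2001. Earlier: the work is shipped.

The work is shipped — Nov 17, 2001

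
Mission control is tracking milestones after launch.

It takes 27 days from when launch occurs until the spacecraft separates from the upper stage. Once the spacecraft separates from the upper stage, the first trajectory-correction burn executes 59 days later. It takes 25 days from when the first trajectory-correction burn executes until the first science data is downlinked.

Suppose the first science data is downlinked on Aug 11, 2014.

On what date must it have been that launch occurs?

Apr 22, 2014

The first science data is downlinked: Aug 11, 2014.
The first trajectory-correction burn executes: Aug 11, 2014 − 25 days = Jul 17, 2014.
The spacecraft separates from the upper stage: Jul 17, 2014 − 59 days = May 19, 2014.
Launch occurs: May 19, 2014 − 27 days = Apr 22, 2014.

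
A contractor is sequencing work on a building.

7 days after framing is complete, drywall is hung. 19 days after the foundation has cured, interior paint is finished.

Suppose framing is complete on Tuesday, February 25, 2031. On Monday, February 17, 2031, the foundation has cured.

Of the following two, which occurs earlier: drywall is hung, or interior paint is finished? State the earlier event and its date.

Framing is complete: Feb 25, 2031.
Drywall is hung: Feb 25, 2031 + 7 days = Mar 4, 2031.
The foundation has cured: Feb 17, 2031.
Interior paint is finished: Feb 17, 2031 + 19 days = Mar 8, 2031.
Comparing: drywall is hung on Mar 4, 2031 vs interior paint is finished on Mar 8, 2031. Earlier: drywall is hung.

Drywall is hung — Tuesday, March 4, 2031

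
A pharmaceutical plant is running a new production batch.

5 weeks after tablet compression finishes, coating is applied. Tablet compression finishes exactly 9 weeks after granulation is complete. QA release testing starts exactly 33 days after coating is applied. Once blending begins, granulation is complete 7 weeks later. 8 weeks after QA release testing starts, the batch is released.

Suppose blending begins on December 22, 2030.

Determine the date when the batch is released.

Blending begins: Dec 22, 2030.
Granulation is complete: Dec 22, 2030 + 7 weeks = Feb 9, 2031.
Tablet compression finishes: Feb 9, 2031 + 9 weeks = Apr 13, 2031.
Coating is applied: Apr 13, 2031 + 5 weeks = May 18, 2031.
QA release testing starts: May 18, 2031 + 33 days = Jun 20, 2031.
The batch is released: Jun 20, 2031 + 8 weeks = Aug 15, 2031.

August 15, 2031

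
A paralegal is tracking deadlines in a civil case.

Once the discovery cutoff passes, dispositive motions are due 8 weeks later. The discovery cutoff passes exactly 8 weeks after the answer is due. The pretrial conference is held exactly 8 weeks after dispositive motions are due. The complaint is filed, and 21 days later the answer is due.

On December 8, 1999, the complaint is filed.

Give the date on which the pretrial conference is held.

June 14, 2000

The complaint is filed: Dec 8, 1999.
The answer is due: Dec 8, 1999 + 21 days = Dec 29, 1999.
The discovery cutoff passes: Dec 29, 1999 + 8 weeks = Feb 23, 2000.
Dispositive motions are due: Feb 23, 2000 + 8 weeks = Apr 19, 2000.
The pretrial conference is held: Apr 19, 2000 + 8 weeks = Jun 14, 2000.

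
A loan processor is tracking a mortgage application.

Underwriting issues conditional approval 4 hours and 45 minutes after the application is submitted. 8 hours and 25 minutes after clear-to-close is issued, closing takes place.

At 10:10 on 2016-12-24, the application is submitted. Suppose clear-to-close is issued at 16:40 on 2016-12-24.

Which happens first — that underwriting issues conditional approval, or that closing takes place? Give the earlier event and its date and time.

The application is submitted: 10:10 Dec 24, 2016.
Underwriting issues conditional approval: 10:10 Dec 24, 2016 + 4h45m = 14:55 Dec 24, 2016.
Clear-to-close is issued: 16:40 Dec 24, 2016.
Closing takes place: 16:40 Dec 24, 2016 + 8h25m = 01:05 Dec 25, 2016.
Comparing: underwriting issues conditional approval at 14:55 Dec 24, 2016 vs closing takes place at 01:05 Dec 25, 2016. Earlier: underwriting issues conditional approval.

Underwriting issues conditional approval — 14:55 on 2016-12-24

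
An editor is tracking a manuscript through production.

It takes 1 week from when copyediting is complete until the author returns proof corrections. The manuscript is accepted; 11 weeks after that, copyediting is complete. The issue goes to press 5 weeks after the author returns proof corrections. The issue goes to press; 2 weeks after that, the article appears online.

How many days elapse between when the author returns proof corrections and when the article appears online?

49 days

Causal path: the author returns proof corrections → the issue goes to press → the article appears online.
Total delay along the path: 5 + 2 weeks = 7 weeks = 49 days.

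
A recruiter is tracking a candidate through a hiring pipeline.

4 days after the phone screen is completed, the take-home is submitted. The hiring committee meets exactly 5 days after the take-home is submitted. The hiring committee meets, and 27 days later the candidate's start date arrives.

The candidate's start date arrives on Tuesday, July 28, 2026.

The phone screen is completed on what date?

The candidate's start date arrives: Jul 28, 2026.
The hiring committee meets: Jul 28, 2026 − 27 days = Jul 1, 2026.
The take-home is submitted: Jul 1, 2026 − 5 days = Jun 26, 2026.
The phone screen is completed: Jun 26, 2026 − 4 days = Jun 22, 2026.

Monday, June 22, 2026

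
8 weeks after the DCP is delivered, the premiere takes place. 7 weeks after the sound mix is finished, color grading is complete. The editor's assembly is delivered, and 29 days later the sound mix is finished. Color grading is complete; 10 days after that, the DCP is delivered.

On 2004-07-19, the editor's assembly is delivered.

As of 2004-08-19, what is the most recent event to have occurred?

The sound mix is finished

The editor's assembly is delivered: Jul 19, 2004.
The sound mix is finished: Jul 19, 2004 + 29 days = Aug 17, 2004.
Color grading is complete: Aug 17, 2004 + 7 weeks = Oct 5, 2004.
The DCP is delivered: Oct 5, 2004 + 10 days = Oct 15, 2004.
The premiere takes place: Oct 15, 2004 + 8 weeks = Dec 10, 2004.
Aug 19, 2004 falls between when the sound mix is finished (Aug 17, 2004) and when color grading is complete (Oct 5, 2004).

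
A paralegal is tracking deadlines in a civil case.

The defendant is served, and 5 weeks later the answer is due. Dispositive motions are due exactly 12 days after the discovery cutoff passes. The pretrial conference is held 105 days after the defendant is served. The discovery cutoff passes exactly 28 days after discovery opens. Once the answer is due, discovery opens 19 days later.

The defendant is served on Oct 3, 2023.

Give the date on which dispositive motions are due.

The defendant is served: Oct 3, 2023.
The answer is due: Oct 3, 2023 + 5 weeks = Nov 7, 2023.
Discovery opens: Nov 7, 2023 + 19 days = Nov 26, 2023.
The discovery cutoff passes: Nov 26, 2023 + 28 days = Dec 24, 2023.
Dispositive motions are due: Dec 24, 2023 + 12 days = Jan 5, 2024.

Jan 5, 2024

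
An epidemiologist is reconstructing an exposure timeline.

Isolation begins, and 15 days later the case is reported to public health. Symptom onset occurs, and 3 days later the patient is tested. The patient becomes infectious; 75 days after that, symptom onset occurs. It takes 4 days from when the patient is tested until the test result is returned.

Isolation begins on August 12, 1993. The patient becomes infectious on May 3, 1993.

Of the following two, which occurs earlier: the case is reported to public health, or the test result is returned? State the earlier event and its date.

Isolation begins: Aug 12, 1993.
The case is reported to public health: Aug 12, 1993 + 15 days = Aug 27, 1993.
The patient becomes infectious: May 3, 1993.
Symptom onset occurs: May 3, 1993 + 75 days = Jul 17, 1993.
The patient is tested: Jul 17, 1993 + 3 days = Jul 20, 1993.
The test result is returned: Jul 20, 1993 + 4 days = Jul 24, 1993.
Comparing: the case is reported to public health on Aug 27, 1993 vs the test result is returned on Jul 24, 1993. Earlier: the test result is returned.

The test result is returned — July 24, 1993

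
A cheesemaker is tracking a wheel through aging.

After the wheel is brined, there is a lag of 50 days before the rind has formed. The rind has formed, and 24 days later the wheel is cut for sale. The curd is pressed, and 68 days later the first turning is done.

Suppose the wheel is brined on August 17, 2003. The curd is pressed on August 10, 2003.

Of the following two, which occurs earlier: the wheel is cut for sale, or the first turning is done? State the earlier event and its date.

The wheel is brined: Aug 17, 2003.
The rind has formed: Aug 17, 2003 + 50 days = Oct 6, 2003.
The wheel is cut for sale: Oct 6, 2003 + 24 days = Oct 30, 2003.
The curd is pressed: Aug 10, 2003.
The first turning is done: Aug 10, 2003 + 68 days = Oct 17, 2003.
Comparing: the wheel is cut for sale on Oct 30, 2003 vs the first turning is done on Oct 17, 2003. Earlier: the first turning is done.

The first turning is done — October 17, 2003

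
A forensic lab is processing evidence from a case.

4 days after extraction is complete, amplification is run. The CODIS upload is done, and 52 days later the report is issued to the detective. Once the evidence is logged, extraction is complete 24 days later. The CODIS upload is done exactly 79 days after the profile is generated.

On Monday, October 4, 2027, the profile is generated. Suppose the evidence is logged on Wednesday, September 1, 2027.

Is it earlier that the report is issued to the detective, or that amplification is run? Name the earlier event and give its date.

Amplification is run — Wednesday, September 29, 2027

The profile is generated: Oct 4, 2027.
The CODIS upload is done: Oct 4, 2027 + 79 days = Dec 22, 2027.
The report is issued to the detective: Dec 22, 2027 + 52 days = Feb 12, 2028.
The evidence is logged: Sep 1, 2027.
Extraction is complete: Sep 1, 2027 + 24 days = Sep 25, 2027.
Amplification is run: Sep 25, 2027 + 4 days = Sep 29, 2027.
Comparing: the report is issued to the detective on Feb 12, 2028 vs amplification is run on Sep 29, 2027. Earlier: amplification is run.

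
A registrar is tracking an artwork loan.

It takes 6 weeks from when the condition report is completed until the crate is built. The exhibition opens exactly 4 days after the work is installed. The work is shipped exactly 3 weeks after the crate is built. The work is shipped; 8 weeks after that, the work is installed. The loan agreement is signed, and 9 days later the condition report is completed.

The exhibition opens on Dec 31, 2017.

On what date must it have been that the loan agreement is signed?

Aug 21, 2017

The exhibition opens: Dec 31, 2017.
The work is installed: Dec 31, 2017 − 4 days = Dec 27, 2017.
The work is shipped: Dec 27, 2017 − 8 weeks = Nov 1, 2017.
The crate is built: Nov 1, 2017 − 3 weeks = Oct 11, 2017.
The condition report is completed: Oct 11, 2017 − 6 weeks = Aug 30, 2017.
The loan agreement is signed: Aug 30, 2017 − 9 days = Aug 21, 2017.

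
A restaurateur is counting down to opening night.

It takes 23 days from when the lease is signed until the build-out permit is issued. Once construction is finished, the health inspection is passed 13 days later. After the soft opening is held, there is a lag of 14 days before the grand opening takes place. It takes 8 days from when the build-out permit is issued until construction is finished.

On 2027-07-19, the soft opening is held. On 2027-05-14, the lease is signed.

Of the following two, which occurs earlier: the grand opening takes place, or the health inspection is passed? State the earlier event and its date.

The health inspection is passed — 2027-06-27

The soft opening is held: Jul 19, 2027.
The grand opening takes place: Jul 19, 2027 + 14 days = Aug 2, 2027.
The lease is signed: May 14, 2027.
The build-out permit is issued: May 14, 2027 + 23 days = Jun 6, 2027.
Construction is finished: Jun 6, 2027 + 8 days = Jun 14, 2027.
The health inspection is passed: Jun 14, 2027 + 13 days = Jun 27, 2027.
Comparing: the grand opening takes place on Aug 2, 2027 vs the health inspection is passed on Jun 27, 2027. Earlier: the health inspection is passed.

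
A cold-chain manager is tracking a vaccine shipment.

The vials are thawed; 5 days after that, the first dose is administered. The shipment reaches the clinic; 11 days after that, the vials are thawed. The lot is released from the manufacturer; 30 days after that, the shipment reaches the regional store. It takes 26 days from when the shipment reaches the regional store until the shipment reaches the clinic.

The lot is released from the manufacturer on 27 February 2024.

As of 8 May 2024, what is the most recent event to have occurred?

The lot is released from the manufacturer: Feb 27, 2024.
The shipment reaches the regional store: Feb 27, 2024 + 30 days = Mar 28, 2024.
The shipment reaches the clinic: Mar 28, 2024 + 26 days = Apr 23, 2024.
The vials are thawed: Apr 23, 2024 + 11 days = May 4, 2024.
The first dose is administered: May 4, 2024 + 5 days = May 9, 2024.
May 8, 2024 falls between when the vials are thawed (May 4, 2024) and when the first dose is administered (May 9, 2024).

The vials are thawed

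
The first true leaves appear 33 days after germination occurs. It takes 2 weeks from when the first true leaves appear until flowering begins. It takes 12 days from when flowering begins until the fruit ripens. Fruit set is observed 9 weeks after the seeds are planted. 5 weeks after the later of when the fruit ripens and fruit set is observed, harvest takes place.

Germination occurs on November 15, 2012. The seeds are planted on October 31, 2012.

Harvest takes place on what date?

February 17, 2013

Germination occurs: Nov 15, 2012.
The first true leaves appear: Nov 15, 2012 + 33 days = Dec 18, 2012.
Flowering begins: Dec 18, 2012 + 2 weeks = Jan 1, 2013.
The fruit ripens: Jan 1, 2013 + 12 days = Jan 13, 2013.
The seeds are planted: Oct 31, 2012.
Fruit set is observed: Oct 31, 2012 + 9 weeks = Jan 2, 2013.
Both prerequisites met — the fruit ripens (Jan 13, 2013), fruit set is observed (Jan 2, 2013); the later is Jan 13, 2013.
Harvest takes place: Jan 13, 2013 + 5 weeks = Feb 17, 2013.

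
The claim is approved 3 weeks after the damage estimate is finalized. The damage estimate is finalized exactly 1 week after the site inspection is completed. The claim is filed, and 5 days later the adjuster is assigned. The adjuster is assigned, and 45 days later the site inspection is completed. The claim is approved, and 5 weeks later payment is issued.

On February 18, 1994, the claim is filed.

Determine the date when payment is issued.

The claim is filed: Feb 18, 1994.
The adjuster is assigned: Feb 18, 1994 + 5 days = Feb 23, 1994.
The site inspection is completed: Feb 23, 1994 + 45 days = Apr 9, 1994.
The damage estimate is finalized: Apr 9, 1994 + 1 week = Apr 16, 1994.
The claim is approved: Apr 16, 1994 + 3 weeks = May 7, 1994.
Payment is issued: May 7, 1994 + 5 weeks = Jun 11, 1994.

June 11, 1994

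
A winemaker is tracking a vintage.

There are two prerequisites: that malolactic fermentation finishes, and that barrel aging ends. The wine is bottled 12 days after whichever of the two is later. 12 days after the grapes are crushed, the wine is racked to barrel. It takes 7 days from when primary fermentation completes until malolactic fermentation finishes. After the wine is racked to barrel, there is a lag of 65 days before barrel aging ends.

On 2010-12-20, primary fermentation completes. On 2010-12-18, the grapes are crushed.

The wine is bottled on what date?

Primary fermentation completes: Dec 20, 2010.
Malolactic fermentation finishes: Dec 20, 2010 + 7 days = Dec 27, 2010.
The grapes are crushed: Dec 18, 2010.
The wine is racked to barrel: Dec 18, 2010 + 12 days = Dec 30, 2010.
Barrel aging ends: Dec 30, 2010 + 65 days = Mar 5, 2011.
Both prerequisites met — malolactic fermentation finishes (Dec 27, 2010), barrel aging ends (Mar 5, 2011); the later is Mar 5, 2011.
The wine is bottled: Mar 5, 2011 + 12 days = Mar 17, 2011.

2011-03-17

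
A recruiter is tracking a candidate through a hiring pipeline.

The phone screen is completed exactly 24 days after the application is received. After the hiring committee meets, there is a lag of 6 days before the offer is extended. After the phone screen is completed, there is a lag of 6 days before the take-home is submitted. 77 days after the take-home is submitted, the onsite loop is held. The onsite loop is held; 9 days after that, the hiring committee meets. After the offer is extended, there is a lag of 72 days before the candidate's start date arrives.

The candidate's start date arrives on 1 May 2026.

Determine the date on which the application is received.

The candidate's start date arrives: May 1, 2026.
The offer is extended: May 1, 2026 − 72 days = Feb 18, 2026.
The hiring committee meets: Feb 18, 2026 − 6 days = Feb 12, 2026.
The onsite loop is held: Feb 12, 2026 − 9 days = Feb 3, 2026.
The take-home is submitted: Feb 3, 2026 − 77 days = Nov 18, 2025.
The phone screen is completed: Nov 18, 2025 − 6 days = Nov 12, 2025.
The application is received: Nov 12, 2025 − 24 days = Oct 19, 2025.

19 October 2025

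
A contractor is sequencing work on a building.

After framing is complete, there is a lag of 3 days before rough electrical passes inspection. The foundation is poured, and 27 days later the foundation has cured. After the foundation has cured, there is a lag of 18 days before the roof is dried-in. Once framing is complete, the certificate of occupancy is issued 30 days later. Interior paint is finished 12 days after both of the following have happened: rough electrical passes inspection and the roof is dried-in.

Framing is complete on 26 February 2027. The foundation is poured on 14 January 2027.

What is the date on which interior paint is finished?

13 March 2027

Framing is complete: Feb 26, 2027.
Rough electrical passes inspection: Feb 26, 2027 + 3 days = Mar 1, 2027.
The foundation is poured: Jan 14, 2027.
The foundation has cured: Jan 14, 2027 + 27 days = Feb 10, 2027.
The roof is dried-in: Feb 10, 2027 + 18 days = Feb 28, 2027.
Both prerequisites met — rough electrical passes inspection (Mar 1, 2027), the roof is dried-in (Feb 28, 2027); the later is Mar 1, 2027.
Interior paint is finished: Mar 1, 2027 + 12 days = Mar 13, 2027.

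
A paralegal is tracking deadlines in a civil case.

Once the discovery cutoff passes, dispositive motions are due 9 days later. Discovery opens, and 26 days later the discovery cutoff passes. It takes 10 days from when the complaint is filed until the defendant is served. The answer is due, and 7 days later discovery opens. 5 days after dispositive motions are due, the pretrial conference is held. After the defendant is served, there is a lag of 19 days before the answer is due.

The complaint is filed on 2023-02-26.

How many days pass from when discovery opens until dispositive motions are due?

35 days

Causal path: discovery opens → the discovery cutoff passes → dispositive motions are due.
Total delay along the path: 26 + 9 = 35 days.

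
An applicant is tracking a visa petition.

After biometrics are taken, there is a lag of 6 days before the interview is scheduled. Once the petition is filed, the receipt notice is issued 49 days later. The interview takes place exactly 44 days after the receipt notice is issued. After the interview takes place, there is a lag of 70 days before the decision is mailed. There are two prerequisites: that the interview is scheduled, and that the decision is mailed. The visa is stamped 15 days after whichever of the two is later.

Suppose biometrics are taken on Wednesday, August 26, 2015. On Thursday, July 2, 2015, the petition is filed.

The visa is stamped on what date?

Biometrics are taken: Aug 26, 2015.
The interview is scheduled: Aug 26, 2015 + 6 days = Sep 1, 2015.
The petition is filed: Jul 2, 2015.
The receipt notice is issued: Jul 2, 2015 + 49 days = Aug 20, 2015.
The interview takes place: Aug 20, 2015 + 44 days = Oct 3, 2015.
The decision is mailed: Oct 3, 2015 + 70 days = Dec 12, 2015.
Both prerequisites met — the interview is scheduled (Sep 1, 2015), the decision is mailed (Dec 12, 2015); the later is Dec 12, 2015.
The visa is stamped: Dec 12, 2015 + 15 days = Dec 27, 2015.

Sunday, December 27, 2015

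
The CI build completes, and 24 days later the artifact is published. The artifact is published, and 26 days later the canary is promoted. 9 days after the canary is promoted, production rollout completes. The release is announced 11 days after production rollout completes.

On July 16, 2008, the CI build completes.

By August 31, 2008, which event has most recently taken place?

The CI build completes: Jul 16, 2008.
The artifact is published: Jul 16, 2008 + 24 days = Aug 9, 2008.
The canary is promoted: Aug 9, 2008 + 26 days = Sep 4, 2008.
Production rollout completes: Sep 4, 2008 + 9 days = Sep 13, 2008.
The release is announced: Sep 13, 2008 + 11 days = Sep 24, 2008.
Aug 31, 2008 falls between when the artifact is published (Aug 9, 2008) and when the canary is promoted (Sep 4, 2008).

The artifact is published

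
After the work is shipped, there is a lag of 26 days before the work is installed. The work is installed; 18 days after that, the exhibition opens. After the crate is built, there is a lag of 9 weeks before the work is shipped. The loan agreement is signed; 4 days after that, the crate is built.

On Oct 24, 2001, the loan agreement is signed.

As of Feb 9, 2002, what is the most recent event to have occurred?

The work is installed

The loan agreement is signed: Oct 24, 2001.
The crate is built: Oct 24, 2001 + 4 days = Oct 28, 2001.
The work is shipped: Oct 28, 2001 + 9 weeks = Dec 30, 2001.
The work is installed: Dec 30, 2001 + 26 days = Jan 25, 2002.
The exhibition opens: Jan 25, 2002 + 18 days = Feb 12, 2002.
Feb 9, 2002 falls between when the work is installed (Jan 25, 2002) and when the exhibition opens (Feb 12, 2002).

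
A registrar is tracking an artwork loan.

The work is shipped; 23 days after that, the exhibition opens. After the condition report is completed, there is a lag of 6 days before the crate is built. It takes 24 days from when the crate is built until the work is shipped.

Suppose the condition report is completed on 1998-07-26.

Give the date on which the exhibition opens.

1998-09-17

The condition report is completed: Jul 26, 1998.
The crate is built: Jul 26, 1998 + 6 days = Aug 1, 1998.
The work is shipped: Aug 1, 1998 + 24 days = Aug 25, 1998.
The exhibition opens: Aug 25, 1998 + 23 days = Sep 17, 1998.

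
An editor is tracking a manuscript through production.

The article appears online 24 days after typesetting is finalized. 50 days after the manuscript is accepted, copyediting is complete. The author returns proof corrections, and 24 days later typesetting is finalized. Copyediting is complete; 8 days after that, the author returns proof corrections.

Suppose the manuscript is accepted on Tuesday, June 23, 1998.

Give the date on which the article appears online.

Wednesday, October 7, 1998

The manuscript is accepted: Jun 23, 1998.
Copyediting is complete: Jun 23, 1998 + 50 days = Aug 12, 1998.
The author returns proof corrections: Aug 12, 1998 + 8 days = Aug 20, 1998.
Typesetting is finalized: Aug 20, 1998 + 24 days = Sep 13, 1998.
The article appears online: Sep 13, 1998 + 24 days = Oct 7, 1998.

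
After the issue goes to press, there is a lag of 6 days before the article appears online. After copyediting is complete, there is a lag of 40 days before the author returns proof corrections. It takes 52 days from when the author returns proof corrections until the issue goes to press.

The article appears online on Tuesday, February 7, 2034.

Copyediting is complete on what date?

The article appears online: Feb 7, 2034.
The issue goes to press: Feb 7, 2034 − 6 days = Feb 1, 2034.
The author returns proof corrections: Feb 1, 2034 − 52 days = Dec 11, 2033.
Copyediting is complete: Dec 11, 2033 − 40 days = Nov 1, 2033.

Tuesday, November 1, 2033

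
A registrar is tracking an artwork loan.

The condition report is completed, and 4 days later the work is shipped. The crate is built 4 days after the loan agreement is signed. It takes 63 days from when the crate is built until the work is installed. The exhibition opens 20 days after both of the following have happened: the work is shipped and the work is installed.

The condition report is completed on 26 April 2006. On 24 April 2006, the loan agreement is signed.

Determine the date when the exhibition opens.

The condition report is completed: Apr 26, 2006.
The work is shipped: Apr 26, 2006 + 4 days = Apr 30, 2006.
The loan agreement is signed: Apr 24, 2006.
The crate is built: Apr 24, 2006 + 4 days = Apr 28, 2006.
The work is installed: Apr 28, 2006 + 63 days = Jun 30, 2006.
Both prerequisites met — the work is shipped (Apr 30, 2006), the work is installed (Jun 30, 2006); the later is Jun 30, 2006.
The exhibition opens: Jun 30, 2006 + 20 days = Jul 20, 2006.

20 July 2006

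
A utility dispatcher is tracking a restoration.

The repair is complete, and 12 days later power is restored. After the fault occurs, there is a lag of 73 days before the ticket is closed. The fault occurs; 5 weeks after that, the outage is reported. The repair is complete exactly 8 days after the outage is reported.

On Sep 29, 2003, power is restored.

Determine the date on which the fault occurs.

Aug 5, 2003

Power is restored: Sep 29, 2003.
The repair is complete: Sep 29, 2003 − 12 days = Sep 17, 2003.
The outage is reported: Sep 17, 2003 − 8 days = Sep 9, 2003.
The fault occurs: Sep 9, 2003 − 5 weeks = Aug 5, 2003.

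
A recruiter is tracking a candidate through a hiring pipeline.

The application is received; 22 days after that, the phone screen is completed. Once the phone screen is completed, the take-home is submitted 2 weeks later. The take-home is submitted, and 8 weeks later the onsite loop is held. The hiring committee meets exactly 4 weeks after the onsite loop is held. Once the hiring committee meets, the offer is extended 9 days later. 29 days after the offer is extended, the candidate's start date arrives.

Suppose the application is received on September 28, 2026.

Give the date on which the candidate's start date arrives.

The application is received: Sep 28, 2026.
The phone screen is completed: Sep 28, 2026 + 22 days = Oct 20, 2026.
The take-home is submitted: Oct 20, 2026 + 2 weeks = Nov 3, 2026.
The onsite loop is held: Nov 3, 2026 + 8 weeks = Dec 29, 2026.
The hiring committee meets: Dec 29, 2026 + 4 weeks = Jan 26, 2027.
The offer is extended: Jan 26, 2027 + 9 days = Feb 4, 2027.
The candidate's start date arrives: Feb 4, 2027 + 29 days = Mar 5, 2027.

March 5, 2027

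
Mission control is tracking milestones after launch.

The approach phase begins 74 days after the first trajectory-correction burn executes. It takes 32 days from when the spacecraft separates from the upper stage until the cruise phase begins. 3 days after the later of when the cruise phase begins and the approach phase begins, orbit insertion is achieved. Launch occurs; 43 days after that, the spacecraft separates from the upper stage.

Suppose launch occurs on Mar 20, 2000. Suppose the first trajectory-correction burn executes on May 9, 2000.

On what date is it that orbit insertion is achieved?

Launch occurs: Mar 20, 2000.
The spacecraft separates from the upper stage: Mar 20, 2000 + 43 days = May 2, 2000.
The cruise phase begins: May 2, 2000 + 32 days = Jun 3, 2000.
The first trajectory-correction burn executes: May 9, 2000.
The approach phase begins: May 9, 2000 + 74 days = Jul 22, 2000.
Both prerequisites met — the cruise phase begins (Jun 3, 2000), the approach phase begins (Jul 22, 2000); the later is Jul 22, 2000.
Orbit insertion is achieved: Jul 22, 2000 + 3 days = Jul 25, 2000.

Jul 25, 2000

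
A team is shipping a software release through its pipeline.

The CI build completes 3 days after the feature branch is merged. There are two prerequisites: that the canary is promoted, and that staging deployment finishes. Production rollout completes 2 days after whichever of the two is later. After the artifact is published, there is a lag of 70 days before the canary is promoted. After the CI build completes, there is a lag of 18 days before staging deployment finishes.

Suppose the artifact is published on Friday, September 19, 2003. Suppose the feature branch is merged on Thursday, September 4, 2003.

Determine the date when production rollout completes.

The artifact is published: Sep 19, 2003.
The canary is promoted: Sep 19, 2003 + 70 days = Nov 28, 2003.
The feature branch is merged: Sep 4, 2003.
The CI build completes: Sep 4, 2003 + 3 days = Sep 7, 2003.
Staging deployment finishes: Sep 7, 2003 + 18 days = Sep 25, 2003.
Both prerequisites met — the canary is promoted (Nov 28, 2003), staging deployment finishes (Sep 25, 2003); the later is Nov 28, 2003.
Production rollout completes: Nov 28, 2003 + 2 days = Nov 30, 2003.

Sunday, November 30, 2003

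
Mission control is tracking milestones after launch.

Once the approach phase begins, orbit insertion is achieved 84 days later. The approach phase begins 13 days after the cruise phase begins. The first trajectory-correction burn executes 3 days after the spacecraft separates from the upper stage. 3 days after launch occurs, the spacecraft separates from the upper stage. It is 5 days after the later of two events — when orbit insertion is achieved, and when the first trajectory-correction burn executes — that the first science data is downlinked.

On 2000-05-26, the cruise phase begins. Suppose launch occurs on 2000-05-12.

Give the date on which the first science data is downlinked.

The cruise phase begins: May 26, 2000.
The approach phase begins: May 26, 2000 + 13 days = Jun 8, 2000.
Orbit insertion is achieved: Jun 8, 2000 + 84 days = Aug 31, 2000.
Launch occurs: May 12, 2000.
The spacecraft separates from the upper stage: May 12, 2000 + 3 days = May 15, 2000.
The first trajectory-correction burn executes: May 15, 2000 + 3 days = May 18, 2000.
Both prerequisites met — orbit insertion is achieved (Aug 31, 2000), the first trajectory-correction burn executes (May 18, 2000); the later is Aug 31, 2000.
The first science data is downlinked: Aug 31, 2000 + 5 days = Sep 5, 2000.

2000-09-05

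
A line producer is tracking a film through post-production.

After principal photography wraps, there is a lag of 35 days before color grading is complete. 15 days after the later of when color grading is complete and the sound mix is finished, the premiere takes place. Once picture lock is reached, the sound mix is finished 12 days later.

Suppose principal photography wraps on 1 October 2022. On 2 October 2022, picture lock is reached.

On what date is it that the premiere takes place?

20 November 2022

Principal photography wraps: Oct 1, 2022.
Color grading is complete: Oct 1, 2022 + 35 days = Nov 5, 2022.
Picture lock is reached: Oct 2, 2022.
The sound mix is finished: Oct 2, 2022 + 12 days = Oct 14, 2022.
Both prerequisites met — color grading is complete (Nov 5, 2022), the sound mix is finished (Oct 14, 2022); the later is Nov 5, 2022.
The premiere takes place: Nov 5, 2022 + 15 days = Nov 20, 2022.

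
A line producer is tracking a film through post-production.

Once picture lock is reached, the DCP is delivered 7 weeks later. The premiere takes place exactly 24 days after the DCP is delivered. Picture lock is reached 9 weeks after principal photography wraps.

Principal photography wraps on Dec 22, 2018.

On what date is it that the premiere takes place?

Principal photography wraps: Dec 22, 2018.
Picture lock is reached: Dec 22, 2018 + 9 weeks = Feb 23, 2019.
The DCP is delivered: Feb 23, 2019 + 7 weeks = Apr 13, 2019.
The premiere takes place: Apr 13, 2019 + 24 days = May 7, 2019.

May 7, 2019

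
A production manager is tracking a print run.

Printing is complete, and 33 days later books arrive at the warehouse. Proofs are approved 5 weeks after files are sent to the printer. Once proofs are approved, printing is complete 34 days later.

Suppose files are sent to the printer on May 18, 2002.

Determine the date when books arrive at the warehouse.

August 28, 2002

Files are sent to the printer: May 18, 2002.
Proofs are approved: May 18, 2002 + 5 weeks = Jun 22, 2002.
Printing is complete: Jun 22, 2002 + 34 days = Jul 26, 2002.
Books arrive at the warehouse: Jul 26, 2002 + 33 days = Aug 28, 2002.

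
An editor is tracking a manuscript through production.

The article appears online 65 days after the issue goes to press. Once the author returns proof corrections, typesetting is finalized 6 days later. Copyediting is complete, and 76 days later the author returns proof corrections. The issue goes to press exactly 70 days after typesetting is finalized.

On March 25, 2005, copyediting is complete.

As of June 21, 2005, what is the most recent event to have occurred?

Typesetting is finalized

Copyediting is complete: Mar 25, 2005.
The author returns proof corrections: Mar 25, 2005 + 76 days = Jun 9, 2005.
Typesetting is finalized: Jun 9, 2005 + 6 days = Jun 15, 2005.
The issue goes to press: Jun 15, 2005 + 70 days = Aug 24, 2005.
The article appears online: Aug 24, 2005 + 65 days = Oct 28, 2005.
Jun 21, 2005 falls between when typesetting is finalized (Jun 15, 2005) and when the issue goes to press (Aug 24, 2005).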